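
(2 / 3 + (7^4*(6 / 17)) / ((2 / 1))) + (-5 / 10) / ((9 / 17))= 129569 / 306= 423.43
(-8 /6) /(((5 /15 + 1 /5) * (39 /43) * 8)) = -215 /624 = -0.34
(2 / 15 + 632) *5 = 9482 / 3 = 3160.67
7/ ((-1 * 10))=-7/ 10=-0.70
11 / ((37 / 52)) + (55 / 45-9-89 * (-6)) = 180380 / 333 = 541.68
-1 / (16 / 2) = -1 / 8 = -0.12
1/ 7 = 0.14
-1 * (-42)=42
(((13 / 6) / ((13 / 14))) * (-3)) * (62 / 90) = -217 / 45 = -4.82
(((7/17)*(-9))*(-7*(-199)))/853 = -87759/14501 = -6.05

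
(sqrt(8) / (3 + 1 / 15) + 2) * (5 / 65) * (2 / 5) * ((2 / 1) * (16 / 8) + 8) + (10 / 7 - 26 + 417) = 72 * sqrt(2) / 299 + 178891 / 455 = 393.51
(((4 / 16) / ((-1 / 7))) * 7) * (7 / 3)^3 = -16807 / 108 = -155.62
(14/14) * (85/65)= 17/13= 1.31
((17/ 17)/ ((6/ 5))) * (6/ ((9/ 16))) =80/ 9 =8.89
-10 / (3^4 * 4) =-5 / 162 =-0.03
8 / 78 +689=26875 / 39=689.10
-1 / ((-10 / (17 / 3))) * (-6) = -17 / 5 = -3.40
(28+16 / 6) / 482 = 46 / 723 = 0.06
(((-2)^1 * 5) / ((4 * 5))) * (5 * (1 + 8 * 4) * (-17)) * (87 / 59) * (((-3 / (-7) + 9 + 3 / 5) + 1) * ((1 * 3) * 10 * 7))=282592530 / 59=4789703.90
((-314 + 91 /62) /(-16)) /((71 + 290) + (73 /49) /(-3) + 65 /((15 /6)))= 2848419 /56361472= 0.05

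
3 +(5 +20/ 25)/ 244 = 3689/ 1220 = 3.02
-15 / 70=-3 / 14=-0.21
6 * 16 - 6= 90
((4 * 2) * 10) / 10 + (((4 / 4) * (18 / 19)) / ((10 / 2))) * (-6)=652 / 95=6.86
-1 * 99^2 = -9801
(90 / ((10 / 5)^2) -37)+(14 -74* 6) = -889 / 2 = -444.50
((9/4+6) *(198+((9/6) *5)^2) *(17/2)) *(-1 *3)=-1711611/32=-53487.84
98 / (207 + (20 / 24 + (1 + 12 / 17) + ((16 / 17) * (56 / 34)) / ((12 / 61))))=169932 / 377005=0.45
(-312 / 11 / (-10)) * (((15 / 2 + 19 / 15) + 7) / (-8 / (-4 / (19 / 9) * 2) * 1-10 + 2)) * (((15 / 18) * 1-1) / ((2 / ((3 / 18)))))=559 / 5300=0.11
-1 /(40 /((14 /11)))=-7 /220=-0.03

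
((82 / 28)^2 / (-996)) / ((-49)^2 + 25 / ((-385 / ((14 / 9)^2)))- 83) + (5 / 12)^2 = 209974513337 / 1209479078304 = 0.17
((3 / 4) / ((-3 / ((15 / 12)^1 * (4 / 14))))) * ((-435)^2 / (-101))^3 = 587155857.40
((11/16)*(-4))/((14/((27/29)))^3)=-216513/267693664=-0.00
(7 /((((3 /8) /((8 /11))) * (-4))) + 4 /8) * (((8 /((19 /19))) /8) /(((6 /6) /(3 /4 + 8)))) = -6685 /264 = -25.32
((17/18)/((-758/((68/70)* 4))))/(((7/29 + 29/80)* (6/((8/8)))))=-134096/100355031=-0.00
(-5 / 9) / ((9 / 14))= -0.86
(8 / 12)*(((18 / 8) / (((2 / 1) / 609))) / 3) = 609 / 4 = 152.25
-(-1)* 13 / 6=13 / 6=2.17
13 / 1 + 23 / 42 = 569 / 42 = 13.55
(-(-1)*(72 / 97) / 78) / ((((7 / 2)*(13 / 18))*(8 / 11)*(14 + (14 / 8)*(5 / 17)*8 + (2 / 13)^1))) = 1683 / 5940571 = 0.00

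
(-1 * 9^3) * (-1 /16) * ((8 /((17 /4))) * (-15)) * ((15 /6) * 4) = -218700 /17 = -12864.71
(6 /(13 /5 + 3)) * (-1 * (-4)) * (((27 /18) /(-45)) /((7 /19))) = -19 /49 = -0.39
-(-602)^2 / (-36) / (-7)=-12943 / 9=-1438.11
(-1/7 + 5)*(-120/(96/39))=-3315/14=-236.79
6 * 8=48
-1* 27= -27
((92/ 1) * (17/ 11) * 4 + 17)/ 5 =6443/ 55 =117.15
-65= -65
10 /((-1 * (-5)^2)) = -2 /5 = -0.40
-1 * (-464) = 464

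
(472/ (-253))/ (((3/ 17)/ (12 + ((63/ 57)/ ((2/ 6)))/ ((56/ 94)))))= -892670/ 4807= -185.70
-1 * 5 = -5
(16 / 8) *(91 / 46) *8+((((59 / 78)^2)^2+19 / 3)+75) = 96468491495 / 851346288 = 113.31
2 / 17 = 0.12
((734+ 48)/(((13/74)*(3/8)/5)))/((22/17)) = 19675120/429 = 45862.75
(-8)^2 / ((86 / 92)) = 2944 / 43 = 68.47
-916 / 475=-1.93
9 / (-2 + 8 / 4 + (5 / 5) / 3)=27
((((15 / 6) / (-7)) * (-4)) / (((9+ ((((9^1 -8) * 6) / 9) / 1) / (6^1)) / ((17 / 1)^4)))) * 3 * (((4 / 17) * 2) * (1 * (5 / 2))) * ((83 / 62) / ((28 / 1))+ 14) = 80873998425 / 124558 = 649287.87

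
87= 87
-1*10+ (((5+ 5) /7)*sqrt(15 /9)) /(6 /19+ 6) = -10+ 19*sqrt(15) /252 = -9.71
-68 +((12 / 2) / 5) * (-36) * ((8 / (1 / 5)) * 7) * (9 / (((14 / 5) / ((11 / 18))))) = -23828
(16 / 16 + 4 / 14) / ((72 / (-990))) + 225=5805 / 28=207.32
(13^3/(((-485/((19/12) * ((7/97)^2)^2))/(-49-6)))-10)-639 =-66877103447143/103048083084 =-648.99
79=79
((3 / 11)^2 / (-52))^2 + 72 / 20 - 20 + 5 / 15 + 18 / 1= 1148089871 / 593838960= 1.93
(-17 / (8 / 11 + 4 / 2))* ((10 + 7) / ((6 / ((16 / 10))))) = -6358 / 225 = -28.26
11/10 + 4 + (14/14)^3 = 61/10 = 6.10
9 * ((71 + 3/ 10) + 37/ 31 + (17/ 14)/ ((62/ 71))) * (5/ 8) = 415.60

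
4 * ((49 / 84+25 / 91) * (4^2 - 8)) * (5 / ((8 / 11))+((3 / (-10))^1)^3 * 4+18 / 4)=10557179 / 34125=309.37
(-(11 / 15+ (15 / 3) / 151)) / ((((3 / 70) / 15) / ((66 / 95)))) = -534688 / 2869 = -186.37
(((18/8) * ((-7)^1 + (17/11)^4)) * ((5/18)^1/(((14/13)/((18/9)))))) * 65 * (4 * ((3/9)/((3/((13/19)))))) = -173617925/5841759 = -29.72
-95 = -95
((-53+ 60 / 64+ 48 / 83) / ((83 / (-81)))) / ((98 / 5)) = 27690255 / 10801952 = 2.56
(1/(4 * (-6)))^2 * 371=371/576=0.64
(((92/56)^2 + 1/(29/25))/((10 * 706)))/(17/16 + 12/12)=6747/27588715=0.00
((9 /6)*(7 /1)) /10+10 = 221 /20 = 11.05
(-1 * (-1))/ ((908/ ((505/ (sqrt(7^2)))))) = 505/ 6356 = 0.08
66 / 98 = 33 / 49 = 0.67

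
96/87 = 32/29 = 1.10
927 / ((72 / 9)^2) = 927 / 64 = 14.48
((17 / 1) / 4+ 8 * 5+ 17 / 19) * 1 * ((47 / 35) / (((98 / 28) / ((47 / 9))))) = 7579079 / 83790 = 90.45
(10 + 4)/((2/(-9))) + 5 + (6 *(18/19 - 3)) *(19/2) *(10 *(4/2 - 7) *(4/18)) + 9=1251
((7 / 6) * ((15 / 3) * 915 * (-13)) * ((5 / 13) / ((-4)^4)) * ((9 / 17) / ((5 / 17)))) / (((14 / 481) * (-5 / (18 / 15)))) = 792207 / 512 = 1547.28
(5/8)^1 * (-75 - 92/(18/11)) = -5905/72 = -82.01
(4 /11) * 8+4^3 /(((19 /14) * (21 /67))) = 96160 /627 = 153.37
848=848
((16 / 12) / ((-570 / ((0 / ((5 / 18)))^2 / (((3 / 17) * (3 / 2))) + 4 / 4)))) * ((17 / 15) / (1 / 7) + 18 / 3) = -22 / 675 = -0.03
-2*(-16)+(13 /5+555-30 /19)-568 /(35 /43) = -109.81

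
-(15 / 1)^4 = -50625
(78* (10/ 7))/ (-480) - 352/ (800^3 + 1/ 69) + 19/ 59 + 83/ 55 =1.60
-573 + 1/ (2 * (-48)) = -573.01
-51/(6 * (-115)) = 17/230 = 0.07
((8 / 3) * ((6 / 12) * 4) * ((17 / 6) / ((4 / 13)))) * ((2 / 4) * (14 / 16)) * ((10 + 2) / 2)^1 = 1547 / 12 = 128.92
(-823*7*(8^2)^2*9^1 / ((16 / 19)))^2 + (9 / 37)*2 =2353258445206781970 / 37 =63601579600183296.49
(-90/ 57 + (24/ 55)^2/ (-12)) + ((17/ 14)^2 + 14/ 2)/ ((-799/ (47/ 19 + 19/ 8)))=-118540161709/ 72006519200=-1.65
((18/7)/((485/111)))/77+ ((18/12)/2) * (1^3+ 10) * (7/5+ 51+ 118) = 73499841/52283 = 1405.81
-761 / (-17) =761 / 17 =44.76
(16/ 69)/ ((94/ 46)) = 16/ 141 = 0.11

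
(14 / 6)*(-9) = -21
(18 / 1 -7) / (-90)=-11 / 90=-0.12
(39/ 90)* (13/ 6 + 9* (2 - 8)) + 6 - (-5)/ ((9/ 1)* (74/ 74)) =-2863/ 180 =-15.91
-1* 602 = -602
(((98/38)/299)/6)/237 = 49/8078382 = 0.00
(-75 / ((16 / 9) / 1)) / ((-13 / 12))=2025 / 52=38.94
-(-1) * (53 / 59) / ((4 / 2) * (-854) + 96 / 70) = -1855 / 3524188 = -0.00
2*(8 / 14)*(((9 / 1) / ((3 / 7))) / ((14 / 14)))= 24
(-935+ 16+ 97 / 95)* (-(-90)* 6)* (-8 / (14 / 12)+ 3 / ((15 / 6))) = 1864855872 / 665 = 2804294.54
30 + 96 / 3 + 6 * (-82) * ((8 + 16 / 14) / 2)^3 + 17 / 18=-46939.55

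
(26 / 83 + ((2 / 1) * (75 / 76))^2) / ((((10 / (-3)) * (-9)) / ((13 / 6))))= 6557447 / 21573360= 0.30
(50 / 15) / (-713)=-10 / 2139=-0.00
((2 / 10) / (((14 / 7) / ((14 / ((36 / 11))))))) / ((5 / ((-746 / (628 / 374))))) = -5370827 / 141300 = -38.01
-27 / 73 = -0.37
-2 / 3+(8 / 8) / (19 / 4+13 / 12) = -0.50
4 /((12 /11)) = 11 /3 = 3.67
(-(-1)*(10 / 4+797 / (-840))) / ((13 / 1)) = 1303 / 10920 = 0.12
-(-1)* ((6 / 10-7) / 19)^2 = 1024 / 9025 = 0.11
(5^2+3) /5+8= 68 /5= 13.60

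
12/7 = 1.71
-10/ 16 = -5/ 8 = -0.62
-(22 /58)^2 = -121 /841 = -0.14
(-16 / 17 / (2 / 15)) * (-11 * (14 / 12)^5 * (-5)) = -4621925 / 5508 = -839.13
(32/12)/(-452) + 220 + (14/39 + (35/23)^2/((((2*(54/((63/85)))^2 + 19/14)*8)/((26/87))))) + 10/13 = 184089254668789/832522289118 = 221.12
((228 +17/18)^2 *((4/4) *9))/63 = 16982641/2268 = 7487.94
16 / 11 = 1.45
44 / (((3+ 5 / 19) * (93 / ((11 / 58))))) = 2299 / 83607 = 0.03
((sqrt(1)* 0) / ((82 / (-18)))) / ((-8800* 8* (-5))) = 0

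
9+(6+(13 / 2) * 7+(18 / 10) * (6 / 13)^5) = 224772233 / 3712930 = 60.54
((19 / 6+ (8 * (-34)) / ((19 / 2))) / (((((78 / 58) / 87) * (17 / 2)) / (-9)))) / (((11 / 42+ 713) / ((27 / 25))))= 286404174 / 108439175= 2.64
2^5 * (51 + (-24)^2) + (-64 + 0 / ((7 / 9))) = 20000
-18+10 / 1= -8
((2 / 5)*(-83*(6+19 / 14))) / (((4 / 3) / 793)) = -20338071 / 140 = -145271.94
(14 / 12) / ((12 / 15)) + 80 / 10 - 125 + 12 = -2485 / 24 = -103.54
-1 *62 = -62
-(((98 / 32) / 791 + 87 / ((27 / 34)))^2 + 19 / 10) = -15893521030853 / 1323889920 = -12005.17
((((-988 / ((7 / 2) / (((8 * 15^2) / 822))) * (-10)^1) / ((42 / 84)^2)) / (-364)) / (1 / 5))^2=5198400000000 / 45064369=115354.99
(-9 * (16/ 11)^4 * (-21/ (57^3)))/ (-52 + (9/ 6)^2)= -1835008/ 19984101181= -0.00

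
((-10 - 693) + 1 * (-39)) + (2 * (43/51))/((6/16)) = -112838/153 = -737.50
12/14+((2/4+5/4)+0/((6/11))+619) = 621.61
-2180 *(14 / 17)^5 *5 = -5862281600 / 1419857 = -4128.78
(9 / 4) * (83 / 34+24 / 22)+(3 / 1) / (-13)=7.72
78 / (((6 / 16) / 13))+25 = 2729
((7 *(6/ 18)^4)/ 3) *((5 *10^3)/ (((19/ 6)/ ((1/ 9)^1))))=70000/ 13851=5.05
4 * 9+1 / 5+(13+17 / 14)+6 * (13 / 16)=15481 / 280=55.29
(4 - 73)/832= -69/832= -0.08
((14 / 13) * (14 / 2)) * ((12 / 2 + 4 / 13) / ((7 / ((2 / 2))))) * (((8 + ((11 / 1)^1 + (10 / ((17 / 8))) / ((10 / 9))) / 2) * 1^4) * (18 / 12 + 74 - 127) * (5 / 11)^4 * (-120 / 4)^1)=294316706250 / 42063593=6996.95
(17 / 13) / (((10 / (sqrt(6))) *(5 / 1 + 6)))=17 *sqrt(6) / 1430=0.03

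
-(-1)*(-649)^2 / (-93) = -421201 / 93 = -4529.04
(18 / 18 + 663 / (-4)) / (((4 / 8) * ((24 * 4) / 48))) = -659 / 4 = -164.75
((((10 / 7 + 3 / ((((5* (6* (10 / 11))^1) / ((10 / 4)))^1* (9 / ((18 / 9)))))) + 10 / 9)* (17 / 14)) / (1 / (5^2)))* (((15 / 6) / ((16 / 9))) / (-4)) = -1392725 / 50176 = -27.76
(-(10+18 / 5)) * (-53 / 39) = 3604 / 195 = 18.48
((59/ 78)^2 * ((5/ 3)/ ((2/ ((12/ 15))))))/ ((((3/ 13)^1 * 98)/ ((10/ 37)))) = 17405/ 3818178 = 0.00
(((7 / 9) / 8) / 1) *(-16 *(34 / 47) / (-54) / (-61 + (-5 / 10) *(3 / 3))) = -476 / 1404783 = -0.00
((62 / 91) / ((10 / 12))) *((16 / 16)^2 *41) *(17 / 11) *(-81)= -21002004 / 5005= -4196.20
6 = 6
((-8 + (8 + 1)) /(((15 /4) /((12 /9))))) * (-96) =-512 /15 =-34.13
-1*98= -98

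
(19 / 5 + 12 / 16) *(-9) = -819 / 20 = -40.95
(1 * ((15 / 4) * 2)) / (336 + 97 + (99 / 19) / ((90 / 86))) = 1425 / 83216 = 0.02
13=13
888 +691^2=478369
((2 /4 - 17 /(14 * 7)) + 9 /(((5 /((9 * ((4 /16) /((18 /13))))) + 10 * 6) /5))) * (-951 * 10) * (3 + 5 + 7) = -596063025 /4018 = -148348.19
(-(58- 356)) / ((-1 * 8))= -149 / 4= -37.25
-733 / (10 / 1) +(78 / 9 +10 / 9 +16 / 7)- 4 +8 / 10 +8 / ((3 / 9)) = -5095 / 126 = -40.44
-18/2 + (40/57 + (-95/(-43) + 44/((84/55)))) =129939/5719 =22.72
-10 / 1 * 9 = -90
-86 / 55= -1.56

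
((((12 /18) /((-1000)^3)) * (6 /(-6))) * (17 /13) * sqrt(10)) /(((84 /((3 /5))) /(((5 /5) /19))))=17 * sqrt(10) /51870000000000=0.00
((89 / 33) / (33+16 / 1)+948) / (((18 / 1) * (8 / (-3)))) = -1533005 / 77616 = -19.75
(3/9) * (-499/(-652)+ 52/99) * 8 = 166610/48411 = 3.44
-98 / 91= -14 / 13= -1.08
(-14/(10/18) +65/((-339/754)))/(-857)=287764/1452615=0.20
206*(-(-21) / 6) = 721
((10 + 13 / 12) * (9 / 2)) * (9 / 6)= 1197 / 16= 74.81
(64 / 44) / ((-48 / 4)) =-4 / 33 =-0.12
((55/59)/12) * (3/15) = 11/708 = 0.02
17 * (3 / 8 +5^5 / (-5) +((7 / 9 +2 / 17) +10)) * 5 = -3756025 / 72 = -52167.01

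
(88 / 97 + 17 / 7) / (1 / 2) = 4530 / 679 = 6.67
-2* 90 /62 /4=-0.73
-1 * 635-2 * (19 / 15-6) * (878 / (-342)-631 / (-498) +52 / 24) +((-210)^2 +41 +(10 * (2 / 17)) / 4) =157488319637 / 3619215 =43514.50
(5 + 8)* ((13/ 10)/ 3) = 5.63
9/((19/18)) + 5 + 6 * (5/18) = 866/57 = 15.19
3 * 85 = 255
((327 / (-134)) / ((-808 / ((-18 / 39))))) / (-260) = 981 / 182979680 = 0.00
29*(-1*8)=-232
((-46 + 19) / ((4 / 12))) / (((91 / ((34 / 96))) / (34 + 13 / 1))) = -21573 / 1456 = -14.82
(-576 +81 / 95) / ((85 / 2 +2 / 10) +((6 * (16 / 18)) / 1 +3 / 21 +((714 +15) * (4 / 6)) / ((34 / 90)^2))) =-663208182 / 3982310947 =-0.17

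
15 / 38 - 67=-2531 / 38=-66.61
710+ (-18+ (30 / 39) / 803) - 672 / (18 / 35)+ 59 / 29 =-556387391 / 908193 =-612.63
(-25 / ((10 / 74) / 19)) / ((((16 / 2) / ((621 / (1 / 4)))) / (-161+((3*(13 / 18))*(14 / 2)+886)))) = -3231293805 / 4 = -807823451.25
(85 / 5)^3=4913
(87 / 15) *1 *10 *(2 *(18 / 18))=116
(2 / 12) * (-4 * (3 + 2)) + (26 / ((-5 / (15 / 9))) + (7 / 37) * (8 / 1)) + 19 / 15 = -5117 / 555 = -9.22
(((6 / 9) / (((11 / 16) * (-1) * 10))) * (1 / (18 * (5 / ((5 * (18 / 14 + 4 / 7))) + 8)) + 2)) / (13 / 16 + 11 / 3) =-513152 / 11813175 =-0.04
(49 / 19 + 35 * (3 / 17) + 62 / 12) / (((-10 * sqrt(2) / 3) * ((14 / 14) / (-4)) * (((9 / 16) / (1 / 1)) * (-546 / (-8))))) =863392 * sqrt(2) / 3968055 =0.31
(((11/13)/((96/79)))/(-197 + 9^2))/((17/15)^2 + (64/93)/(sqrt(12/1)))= -0.00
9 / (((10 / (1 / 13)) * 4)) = 9 / 520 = 0.02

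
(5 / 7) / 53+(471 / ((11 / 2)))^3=310117752103 / 493801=628021.72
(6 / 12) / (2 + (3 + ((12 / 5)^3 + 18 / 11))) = 1375 / 56266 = 0.02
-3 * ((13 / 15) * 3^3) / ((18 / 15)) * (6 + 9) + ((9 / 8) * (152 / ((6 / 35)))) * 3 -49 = 2066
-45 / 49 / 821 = -45 / 40229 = -0.00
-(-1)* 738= 738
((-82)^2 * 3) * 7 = 141204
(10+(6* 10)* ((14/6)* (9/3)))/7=430/7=61.43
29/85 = 0.34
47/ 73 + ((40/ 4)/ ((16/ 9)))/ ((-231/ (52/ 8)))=43669/ 89936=0.49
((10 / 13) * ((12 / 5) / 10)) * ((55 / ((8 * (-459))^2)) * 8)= 11 / 1825902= 0.00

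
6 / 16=3 / 8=0.38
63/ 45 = 7/ 5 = 1.40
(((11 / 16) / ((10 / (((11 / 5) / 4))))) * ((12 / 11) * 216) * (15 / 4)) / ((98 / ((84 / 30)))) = 2673 / 2800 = 0.95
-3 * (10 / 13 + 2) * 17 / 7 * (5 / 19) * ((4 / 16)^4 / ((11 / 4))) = -0.01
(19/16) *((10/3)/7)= 95/168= 0.57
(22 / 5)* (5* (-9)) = -198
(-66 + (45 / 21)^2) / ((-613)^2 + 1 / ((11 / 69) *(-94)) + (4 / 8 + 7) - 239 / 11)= -518551 / 3172997989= -0.00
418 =418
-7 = -7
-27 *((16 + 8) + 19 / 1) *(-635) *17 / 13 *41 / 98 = 513852795 / 1274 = 403338.14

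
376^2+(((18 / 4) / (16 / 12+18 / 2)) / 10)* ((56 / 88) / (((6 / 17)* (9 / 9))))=1928369711 / 13640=141376.08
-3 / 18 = -1 / 6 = -0.17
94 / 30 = 47 / 15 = 3.13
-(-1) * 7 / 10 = 7 / 10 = 0.70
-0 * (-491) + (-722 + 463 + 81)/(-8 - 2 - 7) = 178/17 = 10.47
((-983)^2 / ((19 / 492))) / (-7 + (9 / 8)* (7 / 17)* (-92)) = -16164082392 / 32053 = -504292.34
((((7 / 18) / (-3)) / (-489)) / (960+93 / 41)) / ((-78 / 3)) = -287 / 27086693868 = -0.00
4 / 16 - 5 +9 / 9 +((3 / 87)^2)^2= -10609211 / 2829124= -3.75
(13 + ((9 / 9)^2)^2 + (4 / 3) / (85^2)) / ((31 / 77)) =23365958 / 671925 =34.77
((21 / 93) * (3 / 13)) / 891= 7 / 119691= 0.00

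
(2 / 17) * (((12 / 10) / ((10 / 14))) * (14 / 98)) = 12 / 425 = 0.03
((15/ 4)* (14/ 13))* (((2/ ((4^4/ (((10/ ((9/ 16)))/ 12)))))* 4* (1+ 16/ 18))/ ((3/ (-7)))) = -20825/ 25272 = -0.82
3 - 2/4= 5/2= 2.50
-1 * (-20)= 20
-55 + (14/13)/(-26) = -9302/169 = -55.04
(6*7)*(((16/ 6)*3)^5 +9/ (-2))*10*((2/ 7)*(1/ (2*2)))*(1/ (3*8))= 327635/ 8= 40954.38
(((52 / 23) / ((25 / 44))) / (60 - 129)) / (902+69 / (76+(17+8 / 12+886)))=-6724432 / 105185764875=-0.00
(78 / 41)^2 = 6084 / 1681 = 3.62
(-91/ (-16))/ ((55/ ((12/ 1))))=1.24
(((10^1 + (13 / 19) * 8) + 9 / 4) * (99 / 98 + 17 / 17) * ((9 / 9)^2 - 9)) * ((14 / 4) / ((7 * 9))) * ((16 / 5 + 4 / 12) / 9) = -6.22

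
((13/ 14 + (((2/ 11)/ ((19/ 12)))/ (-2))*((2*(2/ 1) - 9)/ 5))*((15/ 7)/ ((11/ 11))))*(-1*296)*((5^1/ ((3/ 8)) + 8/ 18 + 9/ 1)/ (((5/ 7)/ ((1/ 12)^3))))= -21882725/ 1896048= -11.54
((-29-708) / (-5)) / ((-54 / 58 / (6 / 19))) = -50.00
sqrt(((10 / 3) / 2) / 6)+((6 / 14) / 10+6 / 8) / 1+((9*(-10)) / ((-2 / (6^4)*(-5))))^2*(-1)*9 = -171421608849 / 140+sqrt(10) / 6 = -1224440062.68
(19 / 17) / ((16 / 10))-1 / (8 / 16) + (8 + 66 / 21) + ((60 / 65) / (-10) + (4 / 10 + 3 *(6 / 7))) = 157429 / 12376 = 12.72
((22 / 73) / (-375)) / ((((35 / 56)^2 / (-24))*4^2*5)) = 0.00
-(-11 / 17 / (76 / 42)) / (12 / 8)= 77 / 323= 0.24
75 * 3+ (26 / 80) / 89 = 801013 / 3560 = 225.00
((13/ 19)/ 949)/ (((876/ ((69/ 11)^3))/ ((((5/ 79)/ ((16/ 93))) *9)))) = 458270055/ 681372249536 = 0.00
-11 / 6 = -1.83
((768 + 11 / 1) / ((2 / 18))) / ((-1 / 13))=-91143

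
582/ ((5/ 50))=5820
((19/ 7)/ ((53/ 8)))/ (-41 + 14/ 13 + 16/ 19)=-37544/ 3581263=-0.01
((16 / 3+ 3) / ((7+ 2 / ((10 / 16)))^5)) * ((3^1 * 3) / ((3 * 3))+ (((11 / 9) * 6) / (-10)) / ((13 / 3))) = 31250 / 498369807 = 0.00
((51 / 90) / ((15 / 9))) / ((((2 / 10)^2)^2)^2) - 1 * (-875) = 267375 / 2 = 133687.50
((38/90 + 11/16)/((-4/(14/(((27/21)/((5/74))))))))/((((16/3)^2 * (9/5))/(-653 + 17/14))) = 255180625/98205696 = 2.60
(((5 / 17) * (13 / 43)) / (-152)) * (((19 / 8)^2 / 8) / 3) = -1235 / 8982528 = -0.00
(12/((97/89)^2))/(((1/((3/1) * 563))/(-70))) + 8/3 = -1194385.47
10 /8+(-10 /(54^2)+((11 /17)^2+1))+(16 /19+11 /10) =368859703 /80058780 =4.61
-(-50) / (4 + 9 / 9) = 10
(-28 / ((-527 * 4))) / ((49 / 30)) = 0.01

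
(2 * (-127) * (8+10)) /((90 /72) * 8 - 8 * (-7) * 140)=-2286 /3925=-0.58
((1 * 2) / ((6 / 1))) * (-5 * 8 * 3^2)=-120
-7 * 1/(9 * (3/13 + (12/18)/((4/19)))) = -182/795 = -0.23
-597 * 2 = -1194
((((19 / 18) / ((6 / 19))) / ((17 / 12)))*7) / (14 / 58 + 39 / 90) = 732830 / 29937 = 24.48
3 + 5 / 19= 62 / 19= 3.26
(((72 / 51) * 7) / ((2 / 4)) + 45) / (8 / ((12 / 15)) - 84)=-1101 / 1258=-0.88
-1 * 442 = -442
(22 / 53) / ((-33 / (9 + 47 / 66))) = -641 / 5247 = -0.12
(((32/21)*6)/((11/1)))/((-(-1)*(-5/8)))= -512/385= -1.33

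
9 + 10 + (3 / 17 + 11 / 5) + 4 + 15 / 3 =30.38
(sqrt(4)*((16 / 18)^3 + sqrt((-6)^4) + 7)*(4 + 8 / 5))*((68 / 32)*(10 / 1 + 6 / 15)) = 10817.20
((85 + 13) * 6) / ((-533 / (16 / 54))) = -1568 / 4797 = -0.33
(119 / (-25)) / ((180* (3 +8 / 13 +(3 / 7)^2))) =-75803 / 10890000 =-0.01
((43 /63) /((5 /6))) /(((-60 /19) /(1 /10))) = -817 /31500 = -0.03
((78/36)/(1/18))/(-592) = -39/592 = -0.07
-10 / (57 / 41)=-410 / 57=-7.19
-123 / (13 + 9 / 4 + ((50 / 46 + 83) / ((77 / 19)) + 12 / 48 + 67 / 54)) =-5881491 / 1792634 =-3.28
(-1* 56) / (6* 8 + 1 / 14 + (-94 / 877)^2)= -602997136 / 517747521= -1.16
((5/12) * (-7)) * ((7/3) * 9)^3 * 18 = -972405/2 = -486202.50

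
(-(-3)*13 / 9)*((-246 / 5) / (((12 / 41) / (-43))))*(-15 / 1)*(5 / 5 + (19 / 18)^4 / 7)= -553164.60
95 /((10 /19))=361 /2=180.50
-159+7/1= -152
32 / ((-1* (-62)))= 16 / 31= 0.52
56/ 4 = 14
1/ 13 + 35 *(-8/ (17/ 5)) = -18183/ 221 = -82.28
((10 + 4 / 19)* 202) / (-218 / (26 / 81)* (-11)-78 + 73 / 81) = 20632482 / 73961813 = 0.28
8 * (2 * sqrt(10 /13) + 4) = 16 * sqrt(130) /13 + 32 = 46.03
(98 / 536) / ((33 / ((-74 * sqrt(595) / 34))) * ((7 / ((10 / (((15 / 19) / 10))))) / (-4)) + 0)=98420 * sqrt(595) / 112761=21.29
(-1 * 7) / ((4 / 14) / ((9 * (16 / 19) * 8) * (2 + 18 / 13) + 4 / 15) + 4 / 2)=-18652046 / 5332861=-3.50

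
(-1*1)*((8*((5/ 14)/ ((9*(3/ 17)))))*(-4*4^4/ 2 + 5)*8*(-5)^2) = 11492000/ 63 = 182412.70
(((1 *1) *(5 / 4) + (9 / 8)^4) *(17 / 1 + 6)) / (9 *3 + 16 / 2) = 268663 / 143360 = 1.87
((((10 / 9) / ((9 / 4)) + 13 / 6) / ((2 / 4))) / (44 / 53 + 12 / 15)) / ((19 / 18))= 3.09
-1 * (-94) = 94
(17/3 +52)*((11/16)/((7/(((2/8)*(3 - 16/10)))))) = 1903/960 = 1.98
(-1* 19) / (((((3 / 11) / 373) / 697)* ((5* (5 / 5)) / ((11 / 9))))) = -597696319 / 135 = -4427380.14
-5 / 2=-2.50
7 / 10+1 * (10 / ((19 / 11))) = 1233 / 190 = 6.49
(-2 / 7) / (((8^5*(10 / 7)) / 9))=-9 / 163840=-0.00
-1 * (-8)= 8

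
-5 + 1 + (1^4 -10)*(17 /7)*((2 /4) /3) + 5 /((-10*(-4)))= -7.52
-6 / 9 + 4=10 / 3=3.33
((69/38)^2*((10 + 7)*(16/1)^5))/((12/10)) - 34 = 17680945166/361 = 48977687.44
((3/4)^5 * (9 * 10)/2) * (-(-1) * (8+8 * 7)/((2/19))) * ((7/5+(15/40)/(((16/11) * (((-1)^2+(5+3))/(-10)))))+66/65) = 368007219/26624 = 13822.39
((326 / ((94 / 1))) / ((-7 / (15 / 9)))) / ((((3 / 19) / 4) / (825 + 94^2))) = -598402340 / 2961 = -202094.68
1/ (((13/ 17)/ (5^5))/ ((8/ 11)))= 425000/ 143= 2972.03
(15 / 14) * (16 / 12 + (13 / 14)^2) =6455 / 2744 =2.35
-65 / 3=-21.67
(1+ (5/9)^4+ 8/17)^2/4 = 7625655625/12440502369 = 0.61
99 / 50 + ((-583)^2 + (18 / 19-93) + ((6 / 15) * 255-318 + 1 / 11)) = 339583.02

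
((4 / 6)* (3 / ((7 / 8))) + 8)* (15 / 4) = 270 / 7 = 38.57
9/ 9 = 1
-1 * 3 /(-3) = 1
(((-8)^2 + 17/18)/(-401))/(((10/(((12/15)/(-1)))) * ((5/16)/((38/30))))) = 355376/6766875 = 0.05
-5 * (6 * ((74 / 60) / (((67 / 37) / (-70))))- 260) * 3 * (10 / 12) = 457325 / 67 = 6825.75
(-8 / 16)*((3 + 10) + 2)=-15 / 2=-7.50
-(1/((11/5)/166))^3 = -429592.04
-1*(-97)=97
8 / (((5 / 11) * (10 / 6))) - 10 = 14 / 25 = 0.56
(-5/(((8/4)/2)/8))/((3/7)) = -280/3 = -93.33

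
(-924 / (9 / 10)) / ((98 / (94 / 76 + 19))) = -212.01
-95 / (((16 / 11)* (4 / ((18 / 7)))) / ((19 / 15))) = -11913 / 224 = -53.18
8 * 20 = 160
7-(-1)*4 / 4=8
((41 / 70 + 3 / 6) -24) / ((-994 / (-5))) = -401 / 3479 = -0.12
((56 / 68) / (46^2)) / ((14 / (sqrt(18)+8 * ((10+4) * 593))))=3 * sqrt(2) / 35972+16604 / 8993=1.85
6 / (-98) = -3 / 49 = -0.06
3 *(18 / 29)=54 / 29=1.86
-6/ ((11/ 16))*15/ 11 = -1440/ 121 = -11.90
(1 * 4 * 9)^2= 1296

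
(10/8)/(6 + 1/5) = 25/124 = 0.20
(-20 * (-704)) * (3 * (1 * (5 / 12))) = 17600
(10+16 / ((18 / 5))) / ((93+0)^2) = 130 / 77841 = 0.00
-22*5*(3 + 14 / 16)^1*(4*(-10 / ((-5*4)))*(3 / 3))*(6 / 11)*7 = -3255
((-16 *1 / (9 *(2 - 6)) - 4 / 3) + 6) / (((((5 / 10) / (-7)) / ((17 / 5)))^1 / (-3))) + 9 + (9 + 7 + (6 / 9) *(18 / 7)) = 79441 / 105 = 756.58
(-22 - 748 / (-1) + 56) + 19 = 801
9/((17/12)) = 108/17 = 6.35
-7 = -7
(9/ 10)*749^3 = 3781707741/ 10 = 378170774.10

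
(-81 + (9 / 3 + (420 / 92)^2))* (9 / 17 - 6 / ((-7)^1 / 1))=-4989105 / 62951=-79.25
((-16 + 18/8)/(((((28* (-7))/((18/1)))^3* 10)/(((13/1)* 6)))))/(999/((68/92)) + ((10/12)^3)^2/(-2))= 15503196852/252211714248151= 0.00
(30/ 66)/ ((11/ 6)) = 30/ 121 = 0.25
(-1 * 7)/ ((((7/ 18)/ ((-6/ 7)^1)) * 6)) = 18/ 7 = 2.57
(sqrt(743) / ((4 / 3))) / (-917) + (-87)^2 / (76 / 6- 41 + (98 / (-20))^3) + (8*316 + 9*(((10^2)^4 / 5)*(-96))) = -7567723075576984 / 437947- 3*sqrt(743) / 3668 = -17279997523.87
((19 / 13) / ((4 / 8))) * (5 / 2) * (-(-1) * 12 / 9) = 380 / 39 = 9.74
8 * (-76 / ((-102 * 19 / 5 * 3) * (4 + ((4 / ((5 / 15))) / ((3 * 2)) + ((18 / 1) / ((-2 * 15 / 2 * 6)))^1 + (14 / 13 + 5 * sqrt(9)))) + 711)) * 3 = 197600 / 2678811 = 0.07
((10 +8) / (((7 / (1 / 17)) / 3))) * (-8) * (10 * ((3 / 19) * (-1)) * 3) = 38880 / 2261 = 17.20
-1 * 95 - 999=-1094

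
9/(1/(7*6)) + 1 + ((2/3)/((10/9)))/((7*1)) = 13268/35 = 379.09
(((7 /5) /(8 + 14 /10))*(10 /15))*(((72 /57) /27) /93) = 112 /2242323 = 0.00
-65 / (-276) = 65 / 276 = 0.24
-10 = -10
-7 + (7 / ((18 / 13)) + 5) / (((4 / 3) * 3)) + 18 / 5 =-319 / 360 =-0.89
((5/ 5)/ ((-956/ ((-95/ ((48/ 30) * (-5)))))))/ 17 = -95/ 130016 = -0.00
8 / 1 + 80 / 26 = 144 / 13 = 11.08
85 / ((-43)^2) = 85 / 1849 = 0.05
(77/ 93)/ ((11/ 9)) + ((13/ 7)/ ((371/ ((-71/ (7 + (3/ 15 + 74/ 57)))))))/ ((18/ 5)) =778940509/ 1169927724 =0.67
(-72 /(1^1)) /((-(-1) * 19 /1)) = -72 /19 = -3.79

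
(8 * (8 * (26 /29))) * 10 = 16640 /29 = 573.79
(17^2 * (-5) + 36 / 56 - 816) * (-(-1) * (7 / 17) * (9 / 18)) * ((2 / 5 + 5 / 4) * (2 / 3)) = -69619 / 136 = -511.90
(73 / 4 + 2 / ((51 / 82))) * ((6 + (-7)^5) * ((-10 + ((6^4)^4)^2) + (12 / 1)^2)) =-292765632292324659215860522489265 / 102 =-2870251296983575090351574000000.00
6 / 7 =0.86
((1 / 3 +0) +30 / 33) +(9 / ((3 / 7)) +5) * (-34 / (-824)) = 15739 / 6798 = 2.32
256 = 256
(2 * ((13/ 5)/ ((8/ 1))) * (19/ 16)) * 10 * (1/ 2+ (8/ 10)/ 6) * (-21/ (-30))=32851/ 9600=3.42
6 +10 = 16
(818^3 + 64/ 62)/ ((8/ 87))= 184523154861/ 31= 5952359834.23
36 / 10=18 / 5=3.60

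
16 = 16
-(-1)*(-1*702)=-702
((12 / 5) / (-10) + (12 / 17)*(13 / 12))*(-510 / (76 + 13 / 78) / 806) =-4014 / 920855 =-0.00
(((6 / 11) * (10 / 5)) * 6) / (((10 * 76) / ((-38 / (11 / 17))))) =-306 / 605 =-0.51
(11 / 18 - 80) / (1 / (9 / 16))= -1429 / 32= -44.66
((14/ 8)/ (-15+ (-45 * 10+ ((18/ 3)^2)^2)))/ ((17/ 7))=49/ 56508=0.00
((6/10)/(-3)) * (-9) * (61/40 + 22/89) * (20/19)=56781/16910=3.36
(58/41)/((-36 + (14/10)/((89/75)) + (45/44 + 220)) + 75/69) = 5223944/691620267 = 0.01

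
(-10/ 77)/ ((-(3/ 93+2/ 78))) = 2.24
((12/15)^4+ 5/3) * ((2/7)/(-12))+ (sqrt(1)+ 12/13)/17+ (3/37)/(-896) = 374422103/5887440000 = 0.06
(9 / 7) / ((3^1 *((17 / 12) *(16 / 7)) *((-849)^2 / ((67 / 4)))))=0.00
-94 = -94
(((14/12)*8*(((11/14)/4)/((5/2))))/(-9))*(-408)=1496/45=33.24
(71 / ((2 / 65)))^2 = 21298225 / 4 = 5324556.25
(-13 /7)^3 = -2197 /343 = -6.41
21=21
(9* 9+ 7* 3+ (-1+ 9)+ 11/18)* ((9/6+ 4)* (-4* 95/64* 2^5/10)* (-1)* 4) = 416119/9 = 46235.44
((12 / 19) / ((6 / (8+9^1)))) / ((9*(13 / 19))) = 34 / 117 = 0.29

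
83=83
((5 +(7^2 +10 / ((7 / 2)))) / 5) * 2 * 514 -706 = 384434 / 35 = 10983.83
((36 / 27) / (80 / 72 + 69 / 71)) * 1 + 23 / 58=80029 / 77198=1.04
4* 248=992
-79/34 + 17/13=-449/442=-1.02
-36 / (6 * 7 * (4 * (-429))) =1 / 2002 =0.00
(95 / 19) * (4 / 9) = 20 / 9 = 2.22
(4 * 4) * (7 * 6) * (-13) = -8736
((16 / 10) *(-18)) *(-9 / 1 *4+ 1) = 1008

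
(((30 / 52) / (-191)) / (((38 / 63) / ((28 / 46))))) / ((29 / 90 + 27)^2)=-26790750 / 6561078199351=-0.00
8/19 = 0.42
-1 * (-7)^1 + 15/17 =134/17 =7.88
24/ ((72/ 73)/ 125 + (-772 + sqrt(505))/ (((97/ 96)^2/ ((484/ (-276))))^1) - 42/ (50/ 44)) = 1116329450104000000 * sqrt(505)/ 44958625483722911453849 + 837790575072350669250/ 44958625483722911453849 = 0.02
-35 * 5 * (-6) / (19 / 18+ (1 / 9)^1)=900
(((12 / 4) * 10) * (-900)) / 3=-9000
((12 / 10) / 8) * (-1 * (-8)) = 6 / 5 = 1.20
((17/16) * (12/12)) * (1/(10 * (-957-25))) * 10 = -17/15712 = -0.00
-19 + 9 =-10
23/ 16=1.44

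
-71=-71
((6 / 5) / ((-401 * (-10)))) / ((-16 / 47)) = -141 / 160400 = -0.00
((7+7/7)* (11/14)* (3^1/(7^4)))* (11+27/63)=10560/117649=0.09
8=8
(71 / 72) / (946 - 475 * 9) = -0.00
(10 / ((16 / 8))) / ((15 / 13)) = 13 / 3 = 4.33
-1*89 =-89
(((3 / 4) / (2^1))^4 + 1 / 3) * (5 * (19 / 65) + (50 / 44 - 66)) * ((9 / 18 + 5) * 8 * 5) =-393395435 / 79872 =-4925.32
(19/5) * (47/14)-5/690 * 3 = 10252/805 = 12.74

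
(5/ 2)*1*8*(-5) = -100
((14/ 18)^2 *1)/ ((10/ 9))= 49/ 90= 0.54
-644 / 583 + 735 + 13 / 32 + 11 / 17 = 233090443 / 317152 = 734.95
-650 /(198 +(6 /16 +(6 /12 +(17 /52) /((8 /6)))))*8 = -26.11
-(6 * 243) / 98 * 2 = -1458 / 49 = -29.76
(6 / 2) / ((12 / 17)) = 17 / 4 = 4.25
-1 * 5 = -5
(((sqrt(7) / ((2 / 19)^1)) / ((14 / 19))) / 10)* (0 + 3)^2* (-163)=-529587* sqrt(7) / 280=-5004.13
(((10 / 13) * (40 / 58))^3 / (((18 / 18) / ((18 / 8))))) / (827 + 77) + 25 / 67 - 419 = -169825932263392 / 405674114443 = -418.63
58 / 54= 29 / 27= 1.07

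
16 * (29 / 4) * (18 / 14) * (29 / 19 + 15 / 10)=451.35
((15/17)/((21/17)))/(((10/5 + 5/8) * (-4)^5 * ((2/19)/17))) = -1615/37632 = -0.04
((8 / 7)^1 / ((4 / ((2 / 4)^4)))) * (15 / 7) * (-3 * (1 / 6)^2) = -5 / 1568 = -0.00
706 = 706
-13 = -13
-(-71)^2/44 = -5041/44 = -114.57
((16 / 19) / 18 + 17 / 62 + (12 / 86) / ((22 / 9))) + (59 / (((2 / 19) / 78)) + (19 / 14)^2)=21486579633859 / 491445108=43721.22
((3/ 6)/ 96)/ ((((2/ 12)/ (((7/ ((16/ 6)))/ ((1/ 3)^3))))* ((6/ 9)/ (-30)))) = -25515/ 256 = -99.67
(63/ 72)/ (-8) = -7/ 64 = -0.11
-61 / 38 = -1.61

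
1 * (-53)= -53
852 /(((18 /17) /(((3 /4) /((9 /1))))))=1207 /18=67.06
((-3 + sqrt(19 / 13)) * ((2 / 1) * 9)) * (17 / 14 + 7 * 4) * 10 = -110430 / 7 + 36810 * sqrt(247) / 91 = -9418.41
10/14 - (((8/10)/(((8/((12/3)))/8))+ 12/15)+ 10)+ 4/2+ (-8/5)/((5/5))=-451/35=-12.89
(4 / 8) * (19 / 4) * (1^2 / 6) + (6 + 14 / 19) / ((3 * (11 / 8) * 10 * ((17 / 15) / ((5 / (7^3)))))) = 23277781 / 58496592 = 0.40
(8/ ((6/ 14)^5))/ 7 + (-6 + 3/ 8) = 142729/ 1944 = 73.42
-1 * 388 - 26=-414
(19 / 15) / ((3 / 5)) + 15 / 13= 382 / 117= 3.26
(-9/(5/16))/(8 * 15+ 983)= -0.03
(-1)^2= 1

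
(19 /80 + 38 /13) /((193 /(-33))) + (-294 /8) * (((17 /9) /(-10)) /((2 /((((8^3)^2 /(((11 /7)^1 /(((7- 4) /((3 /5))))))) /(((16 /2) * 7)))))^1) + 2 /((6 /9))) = 341691259397 /6623760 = 51585.69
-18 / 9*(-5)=10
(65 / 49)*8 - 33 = -1097 / 49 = -22.39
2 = 2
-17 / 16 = -1.06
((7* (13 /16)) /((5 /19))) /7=247 /80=3.09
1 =1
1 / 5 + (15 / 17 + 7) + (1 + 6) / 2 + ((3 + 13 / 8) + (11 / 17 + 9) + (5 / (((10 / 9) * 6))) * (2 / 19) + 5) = 399659 / 12920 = 30.93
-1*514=-514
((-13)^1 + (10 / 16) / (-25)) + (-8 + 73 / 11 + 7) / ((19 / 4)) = -98969 / 8360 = -11.84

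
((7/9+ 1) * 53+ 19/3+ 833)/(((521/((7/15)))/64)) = 3764096/70335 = 53.52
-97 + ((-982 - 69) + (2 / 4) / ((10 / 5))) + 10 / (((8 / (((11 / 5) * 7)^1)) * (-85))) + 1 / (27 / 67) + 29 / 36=-10508249 / 9180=-1144.69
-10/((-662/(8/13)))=40/4303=0.01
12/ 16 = 3/ 4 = 0.75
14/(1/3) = 42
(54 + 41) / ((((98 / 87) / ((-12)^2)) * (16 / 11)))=818235 / 98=8349.34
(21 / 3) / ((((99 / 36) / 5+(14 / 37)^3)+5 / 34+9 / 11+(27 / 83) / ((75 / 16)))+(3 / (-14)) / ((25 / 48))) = 3852307543700 / 675464797663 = 5.70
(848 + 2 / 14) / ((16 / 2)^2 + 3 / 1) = 5937 / 469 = 12.66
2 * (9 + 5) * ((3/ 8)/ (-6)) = -7/ 4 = -1.75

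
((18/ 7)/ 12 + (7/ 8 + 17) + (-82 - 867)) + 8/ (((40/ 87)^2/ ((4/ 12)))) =-642807/ 700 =-918.30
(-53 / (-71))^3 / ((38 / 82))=0.90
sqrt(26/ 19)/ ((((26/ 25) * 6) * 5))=0.04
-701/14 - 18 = -953/14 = -68.07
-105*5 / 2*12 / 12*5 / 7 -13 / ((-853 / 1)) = -319849 / 1706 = -187.48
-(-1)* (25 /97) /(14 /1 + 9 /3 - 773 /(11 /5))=-275 /356766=-0.00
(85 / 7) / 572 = 85 / 4004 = 0.02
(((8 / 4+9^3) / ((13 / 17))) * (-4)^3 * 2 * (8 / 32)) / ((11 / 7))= -2783648 / 143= -19466.07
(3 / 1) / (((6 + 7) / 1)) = 3 / 13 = 0.23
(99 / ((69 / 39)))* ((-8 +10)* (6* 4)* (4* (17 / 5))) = 4200768 / 115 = 36528.42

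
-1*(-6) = 6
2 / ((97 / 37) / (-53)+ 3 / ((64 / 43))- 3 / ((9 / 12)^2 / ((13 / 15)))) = -11295360 / 15000587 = -0.75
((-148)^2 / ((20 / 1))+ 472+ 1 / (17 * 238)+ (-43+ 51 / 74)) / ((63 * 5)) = 570697496 / 117890325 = 4.84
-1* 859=-859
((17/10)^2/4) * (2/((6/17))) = 4913/1200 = 4.09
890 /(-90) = -89 /9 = -9.89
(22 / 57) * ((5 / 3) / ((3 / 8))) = 880 / 513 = 1.72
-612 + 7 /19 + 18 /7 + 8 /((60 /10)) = -242483 /399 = -607.73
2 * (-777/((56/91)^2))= -131313/32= -4103.53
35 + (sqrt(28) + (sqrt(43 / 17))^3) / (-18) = -sqrt(7) / 9-43* sqrt(731) / 5202 + 35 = 34.48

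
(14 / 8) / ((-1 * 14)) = -1 / 8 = -0.12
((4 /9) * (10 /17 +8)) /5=584 /765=0.76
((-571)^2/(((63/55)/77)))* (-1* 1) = -197254805/9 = -21917200.56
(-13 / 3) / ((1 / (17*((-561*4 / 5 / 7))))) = 165308 / 35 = 4723.09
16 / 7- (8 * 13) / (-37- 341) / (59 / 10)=26008 / 11151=2.33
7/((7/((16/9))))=16/9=1.78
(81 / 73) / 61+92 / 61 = 6797 / 4453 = 1.53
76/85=0.89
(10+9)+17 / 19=378 / 19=19.89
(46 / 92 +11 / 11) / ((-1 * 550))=-3 / 1100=-0.00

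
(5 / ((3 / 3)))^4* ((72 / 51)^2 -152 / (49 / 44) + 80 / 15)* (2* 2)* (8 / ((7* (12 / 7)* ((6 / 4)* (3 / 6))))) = -109744960000 / 382347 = -287029.74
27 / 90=3 / 10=0.30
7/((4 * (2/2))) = 7/4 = 1.75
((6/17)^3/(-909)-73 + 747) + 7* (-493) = -2777.00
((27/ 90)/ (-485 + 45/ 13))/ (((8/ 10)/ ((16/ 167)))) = -39/ 522710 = -0.00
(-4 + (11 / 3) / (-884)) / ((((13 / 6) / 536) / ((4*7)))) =-79684976 / 2873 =-27735.81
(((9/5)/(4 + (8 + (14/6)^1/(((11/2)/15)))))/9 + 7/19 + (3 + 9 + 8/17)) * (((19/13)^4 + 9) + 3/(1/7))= 444.13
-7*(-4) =28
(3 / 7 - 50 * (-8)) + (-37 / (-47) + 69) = 154701 / 329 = 470.22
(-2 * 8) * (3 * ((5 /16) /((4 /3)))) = -45 /4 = -11.25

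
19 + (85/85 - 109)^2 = 11683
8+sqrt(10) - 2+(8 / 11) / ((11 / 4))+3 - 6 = sqrt(10)+395 / 121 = 6.43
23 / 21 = 1.10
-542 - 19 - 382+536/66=-30851/33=-934.88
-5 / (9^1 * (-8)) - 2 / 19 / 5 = 331 / 6840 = 0.05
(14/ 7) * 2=4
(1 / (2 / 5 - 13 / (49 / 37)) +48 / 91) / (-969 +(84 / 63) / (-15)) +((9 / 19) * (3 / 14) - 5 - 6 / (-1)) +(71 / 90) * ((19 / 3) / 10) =250594082472791 / 156552939024300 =1.60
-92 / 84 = -23 / 21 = -1.10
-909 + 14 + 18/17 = -15197/17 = -893.94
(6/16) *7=21/8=2.62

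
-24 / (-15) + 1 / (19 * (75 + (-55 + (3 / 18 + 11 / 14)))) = 13397 / 8360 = 1.60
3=3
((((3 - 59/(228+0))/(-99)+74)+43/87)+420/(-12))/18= 25834339/11782584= 2.19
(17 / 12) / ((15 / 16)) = 68 / 45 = 1.51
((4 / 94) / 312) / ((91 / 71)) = 0.00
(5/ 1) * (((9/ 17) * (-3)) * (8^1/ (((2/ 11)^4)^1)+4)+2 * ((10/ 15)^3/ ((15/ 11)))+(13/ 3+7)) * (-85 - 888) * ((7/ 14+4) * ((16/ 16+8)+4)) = 2024153328379/ 612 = 3307440079.05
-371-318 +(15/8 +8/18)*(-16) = -726.11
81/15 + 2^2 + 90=497/5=99.40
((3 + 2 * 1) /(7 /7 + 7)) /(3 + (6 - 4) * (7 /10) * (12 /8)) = 25 /204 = 0.12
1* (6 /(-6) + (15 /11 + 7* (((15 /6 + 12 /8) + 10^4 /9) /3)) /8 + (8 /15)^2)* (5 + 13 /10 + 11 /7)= 10627093471 /4158000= 2555.82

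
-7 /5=-1.40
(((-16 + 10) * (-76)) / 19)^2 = 576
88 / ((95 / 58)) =5104 / 95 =53.73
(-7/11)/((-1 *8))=0.08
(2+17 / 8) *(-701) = -23133 / 8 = -2891.62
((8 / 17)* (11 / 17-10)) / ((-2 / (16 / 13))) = 10176 / 3757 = 2.71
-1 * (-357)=357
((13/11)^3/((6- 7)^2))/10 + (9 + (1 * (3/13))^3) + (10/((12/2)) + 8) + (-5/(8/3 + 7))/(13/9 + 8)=812616819631/43249021530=18.79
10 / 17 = 0.59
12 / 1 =12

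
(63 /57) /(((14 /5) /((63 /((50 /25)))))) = 945 /76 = 12.43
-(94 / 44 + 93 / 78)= -476 / 143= -3.33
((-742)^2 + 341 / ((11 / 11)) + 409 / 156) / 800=85941589 / 124800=688.63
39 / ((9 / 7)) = 91 / 3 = 30.33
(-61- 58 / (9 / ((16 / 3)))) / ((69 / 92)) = -10300 / 81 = -127.16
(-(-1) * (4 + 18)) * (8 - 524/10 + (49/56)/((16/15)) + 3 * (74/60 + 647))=13383887/320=41824.65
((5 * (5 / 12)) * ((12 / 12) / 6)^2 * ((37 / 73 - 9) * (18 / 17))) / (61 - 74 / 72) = -23250 / 2679319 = -0.01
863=863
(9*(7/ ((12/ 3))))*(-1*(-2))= 63/ 2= 31.50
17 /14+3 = 59 /14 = 4.21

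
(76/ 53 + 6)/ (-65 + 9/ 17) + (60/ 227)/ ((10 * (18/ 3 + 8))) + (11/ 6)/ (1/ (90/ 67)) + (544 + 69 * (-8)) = -5.65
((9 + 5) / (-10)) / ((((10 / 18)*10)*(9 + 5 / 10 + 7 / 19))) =-399 / 15625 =-0.03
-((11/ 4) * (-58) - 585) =744.50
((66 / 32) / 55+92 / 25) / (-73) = -1487 / 29200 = -0.05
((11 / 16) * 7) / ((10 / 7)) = 539 / 160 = 3.37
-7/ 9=-0.78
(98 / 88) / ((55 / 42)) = 1029 / 1210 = 0.85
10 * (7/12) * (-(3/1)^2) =-105/2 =-52.50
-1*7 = -7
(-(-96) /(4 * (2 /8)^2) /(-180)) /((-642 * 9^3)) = 16 /3510135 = 0.00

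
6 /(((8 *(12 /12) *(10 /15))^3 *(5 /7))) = 567 /10240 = 0.06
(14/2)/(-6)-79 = -481/6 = -80.17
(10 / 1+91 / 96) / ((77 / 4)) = 1051 / 1848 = 0.57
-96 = -96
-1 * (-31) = 31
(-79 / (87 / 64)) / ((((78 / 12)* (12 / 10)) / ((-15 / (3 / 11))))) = 1390400 / 3393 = 409.78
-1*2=-2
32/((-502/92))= -1472/251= -5.86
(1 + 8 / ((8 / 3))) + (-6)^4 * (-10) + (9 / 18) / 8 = -12955.94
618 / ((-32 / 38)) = -5871 / 8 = -733.88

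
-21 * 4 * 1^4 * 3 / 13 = -252 / 13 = -19.38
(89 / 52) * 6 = 267 / 26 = 10.27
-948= -948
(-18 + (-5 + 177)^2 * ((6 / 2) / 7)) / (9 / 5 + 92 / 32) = 3545040 / 1309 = 2708.20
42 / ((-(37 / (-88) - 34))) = 3696 / 3029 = 1.22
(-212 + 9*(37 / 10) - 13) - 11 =-2027 / 10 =-202.70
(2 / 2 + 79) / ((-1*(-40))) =2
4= 4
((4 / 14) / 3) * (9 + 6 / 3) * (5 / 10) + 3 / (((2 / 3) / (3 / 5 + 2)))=2567 / 210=12.22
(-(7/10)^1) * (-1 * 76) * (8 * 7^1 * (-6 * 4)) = -357504/5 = -71500.80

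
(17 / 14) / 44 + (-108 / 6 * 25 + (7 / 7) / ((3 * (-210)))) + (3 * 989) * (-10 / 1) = -119275097 / 3960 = -30119.97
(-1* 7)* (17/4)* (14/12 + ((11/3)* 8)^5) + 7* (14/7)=-1256002002241/1944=-646091564.94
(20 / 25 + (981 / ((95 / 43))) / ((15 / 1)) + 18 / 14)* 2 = 210724 / 3325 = 63.38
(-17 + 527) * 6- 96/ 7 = 21324/ 7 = 3046.29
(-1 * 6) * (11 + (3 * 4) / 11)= -798 / 11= -72.55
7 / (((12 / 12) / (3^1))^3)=189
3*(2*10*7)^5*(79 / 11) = 12746428800000 / 11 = 1158766254545.45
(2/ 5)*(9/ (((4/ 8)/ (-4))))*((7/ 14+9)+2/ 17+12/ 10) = -132408/ 425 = -311.55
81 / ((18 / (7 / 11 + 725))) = 35919 / 11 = 3265.36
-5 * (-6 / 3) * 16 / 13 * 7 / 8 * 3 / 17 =420 / 221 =1.90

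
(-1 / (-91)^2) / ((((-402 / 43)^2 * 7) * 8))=-1849 / 74941592544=-0.00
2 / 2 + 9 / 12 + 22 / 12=43 / 12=3.58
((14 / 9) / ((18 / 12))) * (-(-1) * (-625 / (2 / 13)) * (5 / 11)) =-568750 / 297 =-1914.98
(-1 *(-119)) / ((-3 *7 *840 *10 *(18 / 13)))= -221 / 453600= -0.00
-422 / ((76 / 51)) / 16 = -10761 / 608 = -17.70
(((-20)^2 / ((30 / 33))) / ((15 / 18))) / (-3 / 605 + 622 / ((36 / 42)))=0.73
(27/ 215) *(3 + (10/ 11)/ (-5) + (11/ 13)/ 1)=14148/ 30745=0.46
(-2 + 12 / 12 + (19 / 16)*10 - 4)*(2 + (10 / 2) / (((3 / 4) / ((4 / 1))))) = 2365 / 12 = 197.08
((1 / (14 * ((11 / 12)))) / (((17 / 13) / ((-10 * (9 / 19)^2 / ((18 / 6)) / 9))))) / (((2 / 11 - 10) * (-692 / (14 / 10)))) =-13 / 12740412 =-0.00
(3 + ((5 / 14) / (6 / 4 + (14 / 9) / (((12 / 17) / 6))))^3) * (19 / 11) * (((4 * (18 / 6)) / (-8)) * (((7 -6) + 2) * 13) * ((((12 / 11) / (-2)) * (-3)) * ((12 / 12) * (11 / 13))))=-235767354318 / 561712921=-419.73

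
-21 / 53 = -0.40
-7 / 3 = -2.33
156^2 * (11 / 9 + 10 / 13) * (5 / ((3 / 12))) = 969280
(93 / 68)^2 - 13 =-51463 / 4624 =-11.13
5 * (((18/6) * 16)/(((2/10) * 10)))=120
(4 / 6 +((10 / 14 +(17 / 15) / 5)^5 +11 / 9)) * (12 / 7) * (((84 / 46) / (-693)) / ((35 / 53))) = -44416343738587976 / 2472197270361328125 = -0.02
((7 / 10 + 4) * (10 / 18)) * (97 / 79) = 4559 / 1422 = 3.21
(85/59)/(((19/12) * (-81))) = -340/30267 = -0.01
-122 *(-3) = 366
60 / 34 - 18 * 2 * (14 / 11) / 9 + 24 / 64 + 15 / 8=-805 / 748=-1.08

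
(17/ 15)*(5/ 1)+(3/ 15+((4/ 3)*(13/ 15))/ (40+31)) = 18796/ 3195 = 5.88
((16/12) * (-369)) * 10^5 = -49200000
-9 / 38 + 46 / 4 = 214 / 19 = 11.26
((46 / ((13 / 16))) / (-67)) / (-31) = 736 / 27001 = 0.03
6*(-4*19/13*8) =-3648/13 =-280.62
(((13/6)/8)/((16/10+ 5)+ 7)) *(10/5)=65/1632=0.04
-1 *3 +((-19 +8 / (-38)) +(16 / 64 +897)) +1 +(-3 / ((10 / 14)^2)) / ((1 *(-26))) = 21643761 / 24700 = 876.27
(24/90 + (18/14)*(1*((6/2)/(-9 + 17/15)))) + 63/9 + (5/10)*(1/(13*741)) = 134797207/19892145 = 6.78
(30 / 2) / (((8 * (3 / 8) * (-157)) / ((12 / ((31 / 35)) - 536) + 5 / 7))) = 16.62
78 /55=1.42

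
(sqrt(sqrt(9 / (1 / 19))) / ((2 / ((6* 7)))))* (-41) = -861* 19^(1 / 4)* sqrt(3) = -3113.52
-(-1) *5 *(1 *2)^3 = 40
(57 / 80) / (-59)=-57 / 4720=-0.01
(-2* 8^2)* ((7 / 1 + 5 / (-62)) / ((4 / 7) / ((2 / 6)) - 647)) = 192192 / 140027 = 1.37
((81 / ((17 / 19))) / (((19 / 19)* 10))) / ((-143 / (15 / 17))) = -0.06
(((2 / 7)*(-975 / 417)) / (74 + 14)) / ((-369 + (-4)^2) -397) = 13 / 1284360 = 0.00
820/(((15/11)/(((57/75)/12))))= 8569/225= 38.08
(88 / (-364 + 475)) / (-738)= -44 / 40959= -0.00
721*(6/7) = 618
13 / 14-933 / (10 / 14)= -91369 / 70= -1305.27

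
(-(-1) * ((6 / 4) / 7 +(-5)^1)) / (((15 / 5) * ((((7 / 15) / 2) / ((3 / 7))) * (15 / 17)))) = -1139 / 343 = -3.32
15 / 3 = 5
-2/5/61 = -2/305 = -0.01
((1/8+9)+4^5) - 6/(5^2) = 1032.88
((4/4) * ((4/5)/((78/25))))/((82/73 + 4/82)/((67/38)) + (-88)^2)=1002655/30284384676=0.00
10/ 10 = 1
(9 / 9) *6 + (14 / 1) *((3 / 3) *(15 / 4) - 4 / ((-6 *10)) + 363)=154243 / 30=5141.43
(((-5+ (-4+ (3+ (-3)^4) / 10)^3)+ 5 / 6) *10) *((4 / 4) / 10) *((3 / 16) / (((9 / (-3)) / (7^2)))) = -248.12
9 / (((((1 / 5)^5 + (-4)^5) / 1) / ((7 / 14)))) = -28125 / 6399998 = -0.00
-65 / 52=-1.25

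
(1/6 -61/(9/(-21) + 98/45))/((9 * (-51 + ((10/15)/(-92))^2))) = 121393862/1605464679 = 0.08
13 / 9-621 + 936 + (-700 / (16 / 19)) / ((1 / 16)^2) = -1912352 / 9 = -212483.56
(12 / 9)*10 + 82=286 / 3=95.33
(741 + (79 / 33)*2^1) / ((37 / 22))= 49222 / 111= 443.44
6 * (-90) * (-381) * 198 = 40736520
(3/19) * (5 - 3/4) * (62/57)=527/722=0.73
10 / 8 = 5 / 4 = 1.25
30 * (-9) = -270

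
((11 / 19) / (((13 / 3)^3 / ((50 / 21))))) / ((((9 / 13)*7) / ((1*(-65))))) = -2750 / 12103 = -0.23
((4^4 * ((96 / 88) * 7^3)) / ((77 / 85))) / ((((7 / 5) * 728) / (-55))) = -816000 / 143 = -5706.29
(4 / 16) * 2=0.50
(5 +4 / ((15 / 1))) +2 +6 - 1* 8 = 79 / 15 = 5.27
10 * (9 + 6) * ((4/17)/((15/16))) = 640/17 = 37.65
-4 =-4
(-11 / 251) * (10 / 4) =-55 / 502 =-0.11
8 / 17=0.47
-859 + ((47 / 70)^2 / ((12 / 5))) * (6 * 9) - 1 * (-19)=-1626519 / 1960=-829.86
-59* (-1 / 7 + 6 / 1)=-2419 / 7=-345.57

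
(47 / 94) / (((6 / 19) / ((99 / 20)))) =627 / 80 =7.84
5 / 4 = 1.25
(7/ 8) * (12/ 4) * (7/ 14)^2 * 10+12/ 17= 1977/ 272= 7.27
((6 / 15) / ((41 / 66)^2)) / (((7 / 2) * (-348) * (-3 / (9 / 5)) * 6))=726 / 8531075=0.00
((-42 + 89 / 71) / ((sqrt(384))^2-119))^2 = 8369449 / 354004225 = 0.02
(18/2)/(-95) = -9/95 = -0.09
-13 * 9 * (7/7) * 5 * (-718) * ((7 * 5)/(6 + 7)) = 1130850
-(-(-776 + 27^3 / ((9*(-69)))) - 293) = -11838 / 23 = -514.70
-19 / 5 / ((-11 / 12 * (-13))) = -228 / 715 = -0.32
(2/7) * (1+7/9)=32/63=0.51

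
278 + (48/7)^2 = 15926/49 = 325.02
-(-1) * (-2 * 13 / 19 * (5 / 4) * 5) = -325 / 38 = -8.55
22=22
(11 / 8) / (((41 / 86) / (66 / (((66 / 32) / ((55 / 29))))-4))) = 194403 / 1189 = 163.50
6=6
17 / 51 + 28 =85 / 3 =28.33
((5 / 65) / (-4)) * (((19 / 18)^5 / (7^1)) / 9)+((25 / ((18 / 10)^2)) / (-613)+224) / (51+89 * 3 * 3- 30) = 141449451273817 / 519861266241408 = 0.27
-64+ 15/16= -1009/16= -63.06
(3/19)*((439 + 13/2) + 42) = 2925/38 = 76.97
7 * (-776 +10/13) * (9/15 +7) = -2680748/65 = -41242.28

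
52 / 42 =26 / 21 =1.24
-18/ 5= -3.60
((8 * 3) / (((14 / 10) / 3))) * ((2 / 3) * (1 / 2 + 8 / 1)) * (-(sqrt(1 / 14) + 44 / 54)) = -14960 / 63-1020 * sqrt(14) / 49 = -315.35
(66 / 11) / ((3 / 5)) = 10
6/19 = 0.32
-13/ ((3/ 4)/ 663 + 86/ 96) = -137904/ 9515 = -14.49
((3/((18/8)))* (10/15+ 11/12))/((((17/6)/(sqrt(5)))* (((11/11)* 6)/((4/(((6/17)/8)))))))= 304* sqrt(5)/27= 25.18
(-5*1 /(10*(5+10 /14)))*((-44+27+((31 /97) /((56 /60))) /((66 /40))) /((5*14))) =125423 /5975200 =0.02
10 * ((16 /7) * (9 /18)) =11.43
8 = 8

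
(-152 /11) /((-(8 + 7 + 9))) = 0.58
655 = 655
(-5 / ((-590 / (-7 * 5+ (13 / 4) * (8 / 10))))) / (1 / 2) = -162 / 295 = -0.55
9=9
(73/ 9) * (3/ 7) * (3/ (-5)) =-73/ 35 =-2.09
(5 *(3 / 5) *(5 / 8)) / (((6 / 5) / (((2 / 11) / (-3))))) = -25 / 264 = -0.09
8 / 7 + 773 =5419 / 7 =774.14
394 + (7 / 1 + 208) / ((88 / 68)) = 560.14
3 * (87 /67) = 261 /67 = 3.90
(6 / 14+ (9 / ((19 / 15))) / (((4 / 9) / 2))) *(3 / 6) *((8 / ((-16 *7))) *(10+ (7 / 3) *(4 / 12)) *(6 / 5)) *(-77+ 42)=278681 / 532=523.84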